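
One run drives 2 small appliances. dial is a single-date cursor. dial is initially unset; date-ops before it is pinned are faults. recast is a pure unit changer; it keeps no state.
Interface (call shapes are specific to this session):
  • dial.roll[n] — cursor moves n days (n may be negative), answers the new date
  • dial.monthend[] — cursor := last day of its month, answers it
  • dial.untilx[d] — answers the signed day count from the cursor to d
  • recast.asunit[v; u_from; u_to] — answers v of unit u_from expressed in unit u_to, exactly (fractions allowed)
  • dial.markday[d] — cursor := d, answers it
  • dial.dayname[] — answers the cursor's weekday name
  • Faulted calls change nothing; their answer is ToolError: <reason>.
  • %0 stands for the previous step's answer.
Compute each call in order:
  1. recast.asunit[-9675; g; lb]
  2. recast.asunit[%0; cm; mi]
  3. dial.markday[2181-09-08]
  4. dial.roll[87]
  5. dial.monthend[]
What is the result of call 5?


;; 1. recast.asunit(v='-9675', u_from='g', u_to='lb') => -967500000/45359237
;; 2. recast.asunit(v='%0', u_from='cm', u_to='mi') => -16796875/126733708178
;; 3. dial.markday(d='2181-09-08') => 2181-09-08
;; 4. dial.roll(n='87') => 2181-12-04
;; 5. dial.monthend() => 2181-12-31

Answer: 2181-12-31


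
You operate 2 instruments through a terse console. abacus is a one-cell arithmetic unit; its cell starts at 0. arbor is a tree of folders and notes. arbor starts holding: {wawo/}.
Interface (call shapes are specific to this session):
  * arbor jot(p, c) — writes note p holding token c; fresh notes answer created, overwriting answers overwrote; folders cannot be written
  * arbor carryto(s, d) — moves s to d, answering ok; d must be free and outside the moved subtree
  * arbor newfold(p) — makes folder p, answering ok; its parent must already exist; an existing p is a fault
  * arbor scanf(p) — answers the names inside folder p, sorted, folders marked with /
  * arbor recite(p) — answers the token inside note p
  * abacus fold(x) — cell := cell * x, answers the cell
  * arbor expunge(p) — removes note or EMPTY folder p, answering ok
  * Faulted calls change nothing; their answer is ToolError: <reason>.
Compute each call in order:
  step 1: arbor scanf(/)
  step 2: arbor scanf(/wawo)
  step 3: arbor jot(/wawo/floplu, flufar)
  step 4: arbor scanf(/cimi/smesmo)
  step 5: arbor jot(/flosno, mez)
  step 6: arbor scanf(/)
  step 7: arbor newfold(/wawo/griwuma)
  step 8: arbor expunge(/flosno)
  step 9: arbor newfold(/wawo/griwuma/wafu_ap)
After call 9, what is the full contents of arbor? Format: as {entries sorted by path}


% 1. arbor scanf(/) : [wawo/]
% 2. arbor scanf(/wawo) : []
% 3. arbor jot(/wawo/floplu, flufar) : created
% 4. arbor scanf(/cimi/smesmo) : ToolError: not found
% 5. arbor jot(/flosno, mez) : created
% 6. arbor scanf(/) : [flosno, wawo/]
% 7. arbor newfold(/wawo/griwuma) : ok
% 8. arbor expunge(/flosno) : ok
% 9. arbor newfold(/wawo/griwuma/wafu_ap) : ok

Answer: {wawo/, wawo/floplu=flufar, wawo/griwuma/, wawo/griwuma/wafu_ap/}


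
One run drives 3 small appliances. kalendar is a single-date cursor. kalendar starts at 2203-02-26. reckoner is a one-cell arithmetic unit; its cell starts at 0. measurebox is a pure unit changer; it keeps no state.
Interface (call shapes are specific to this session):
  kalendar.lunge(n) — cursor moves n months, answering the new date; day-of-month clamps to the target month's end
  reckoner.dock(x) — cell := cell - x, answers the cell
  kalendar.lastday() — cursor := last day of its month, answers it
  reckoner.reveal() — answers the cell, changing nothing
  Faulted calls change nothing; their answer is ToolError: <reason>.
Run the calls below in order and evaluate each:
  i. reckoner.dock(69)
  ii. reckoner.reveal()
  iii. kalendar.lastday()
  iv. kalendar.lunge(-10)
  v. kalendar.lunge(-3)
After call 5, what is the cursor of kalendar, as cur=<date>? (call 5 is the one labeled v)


Answer: cur=2202-01-28

Derivation:
% reckoner.dock 69
= -69
% reckoner.reveal
= -69
% kalendar.lastday
= 2203-02-28
% kalendar.lunge -10
= 2202-04-28
% kalendar.lunge -3
= 2202-01-28


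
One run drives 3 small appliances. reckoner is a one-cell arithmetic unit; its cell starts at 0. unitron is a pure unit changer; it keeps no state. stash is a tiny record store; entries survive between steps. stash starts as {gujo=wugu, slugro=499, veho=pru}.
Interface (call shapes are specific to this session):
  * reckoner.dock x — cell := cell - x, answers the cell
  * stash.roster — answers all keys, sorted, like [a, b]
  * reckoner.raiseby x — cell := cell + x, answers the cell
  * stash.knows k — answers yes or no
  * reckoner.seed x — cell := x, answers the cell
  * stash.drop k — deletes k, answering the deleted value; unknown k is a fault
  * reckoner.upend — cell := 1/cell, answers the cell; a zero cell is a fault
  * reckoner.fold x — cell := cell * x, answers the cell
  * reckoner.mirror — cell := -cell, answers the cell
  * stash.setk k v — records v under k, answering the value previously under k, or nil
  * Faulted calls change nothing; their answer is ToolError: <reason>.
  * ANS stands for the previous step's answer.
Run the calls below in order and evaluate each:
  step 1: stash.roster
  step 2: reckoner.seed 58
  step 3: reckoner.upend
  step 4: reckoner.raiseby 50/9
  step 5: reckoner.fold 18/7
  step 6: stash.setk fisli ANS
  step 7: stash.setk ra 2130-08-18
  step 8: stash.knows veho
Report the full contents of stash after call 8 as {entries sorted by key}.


Do: stash.roster[]
See: [gujo, slugro, veho]
Do: reckoner.seed[x=58]
See: 58
Do: reckoner.upend[]
See: 1/58
Do: reckoner.raiseby[x=50/9]
See: 2909/522
Do: reckoner.fold[x=18/7]
See: 2909/203
Do: stash.setk[k=fisli; v=ANS]
See: nil
Do: stash.setk[k=ra; v=2130-08-18]
See: nil
Do: stash.knows[k=veho]
See: yes

Answer: {fisli=2909/203, gujo=wugu, ra=2130-08-18, slugro=499, veho=pru}


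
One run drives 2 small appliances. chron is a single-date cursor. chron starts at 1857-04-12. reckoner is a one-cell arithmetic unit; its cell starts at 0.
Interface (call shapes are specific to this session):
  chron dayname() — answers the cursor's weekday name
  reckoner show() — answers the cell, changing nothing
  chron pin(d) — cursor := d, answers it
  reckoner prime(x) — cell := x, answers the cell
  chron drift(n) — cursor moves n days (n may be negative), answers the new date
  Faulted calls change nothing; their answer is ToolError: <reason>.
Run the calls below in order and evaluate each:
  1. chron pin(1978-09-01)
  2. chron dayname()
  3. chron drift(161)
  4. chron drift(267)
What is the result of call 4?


% chron pin d=1978-09-01
:: 1978-09-01
% chron dayname
:: Friday
% chron drift n=161
:: 1979-02-09
% chron drift n=267
:: 1979-11-03

Answer: 1979-11-03


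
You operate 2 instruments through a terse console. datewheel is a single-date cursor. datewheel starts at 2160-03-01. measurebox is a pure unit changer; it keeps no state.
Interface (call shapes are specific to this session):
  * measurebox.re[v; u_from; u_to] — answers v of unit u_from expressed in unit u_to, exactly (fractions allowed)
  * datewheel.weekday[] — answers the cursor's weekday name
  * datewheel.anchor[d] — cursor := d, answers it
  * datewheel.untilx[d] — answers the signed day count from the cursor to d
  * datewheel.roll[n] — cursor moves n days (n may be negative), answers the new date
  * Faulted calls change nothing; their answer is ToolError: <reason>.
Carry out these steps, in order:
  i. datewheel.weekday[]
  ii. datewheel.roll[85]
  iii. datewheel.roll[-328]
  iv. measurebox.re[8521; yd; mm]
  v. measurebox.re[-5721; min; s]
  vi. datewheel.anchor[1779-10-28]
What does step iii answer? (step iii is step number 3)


Answer: 2159-07-02

Derivation:
CALL weekday[]
RET  Saturday
CALL roll[n='85']
RET  2160-05-25
CALL roll[n='-328']
RET  2159-07-02
CALL re[v='8521'; u_from='yd'; u_to='mm']
RET  38958012/5
CALL re[v='-5721'; u_from='min'; u_to='s']
RET  -343260
CALL anchor[d='1779-10-28']
RET  1779-10-28


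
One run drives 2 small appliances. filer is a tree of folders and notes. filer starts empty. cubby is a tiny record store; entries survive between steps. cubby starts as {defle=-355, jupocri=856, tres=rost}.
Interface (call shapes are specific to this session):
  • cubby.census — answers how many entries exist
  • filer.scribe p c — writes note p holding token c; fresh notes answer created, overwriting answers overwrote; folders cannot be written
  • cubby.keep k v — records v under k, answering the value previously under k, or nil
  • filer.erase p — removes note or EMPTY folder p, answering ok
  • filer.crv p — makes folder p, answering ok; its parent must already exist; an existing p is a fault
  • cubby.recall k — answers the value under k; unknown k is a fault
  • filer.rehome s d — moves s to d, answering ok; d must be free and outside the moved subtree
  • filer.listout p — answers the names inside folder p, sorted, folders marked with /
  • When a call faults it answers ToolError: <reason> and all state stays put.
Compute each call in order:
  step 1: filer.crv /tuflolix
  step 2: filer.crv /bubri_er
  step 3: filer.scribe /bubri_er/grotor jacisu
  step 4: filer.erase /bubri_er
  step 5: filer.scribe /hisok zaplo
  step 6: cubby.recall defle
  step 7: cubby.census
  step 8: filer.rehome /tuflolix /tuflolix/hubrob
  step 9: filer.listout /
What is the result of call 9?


Answer: [bubri_er/, hisok, tuflolix/]

Derivation:
>> filer.crv(/tuflolix)
<< ok
>> filer.crv(/bubri_er)
<< ok
>> filer.scribe(/bubri_er/grotor, jacisu)
<< created
>> filer.erase(/bubri_er)
<< ToolError: not empty
>> filer.scribe(/hisok, zaplo)
<< created
>> cubby.recall(defle)
<< -355
>> cubby.census()
<< 3
>> filer.rehome(/tuflolix, /tuflolix/hubrob)
<< ToolError: into itself
>> filer.listout(/)
<< [bubri_er/, hisok, tuflolix/]


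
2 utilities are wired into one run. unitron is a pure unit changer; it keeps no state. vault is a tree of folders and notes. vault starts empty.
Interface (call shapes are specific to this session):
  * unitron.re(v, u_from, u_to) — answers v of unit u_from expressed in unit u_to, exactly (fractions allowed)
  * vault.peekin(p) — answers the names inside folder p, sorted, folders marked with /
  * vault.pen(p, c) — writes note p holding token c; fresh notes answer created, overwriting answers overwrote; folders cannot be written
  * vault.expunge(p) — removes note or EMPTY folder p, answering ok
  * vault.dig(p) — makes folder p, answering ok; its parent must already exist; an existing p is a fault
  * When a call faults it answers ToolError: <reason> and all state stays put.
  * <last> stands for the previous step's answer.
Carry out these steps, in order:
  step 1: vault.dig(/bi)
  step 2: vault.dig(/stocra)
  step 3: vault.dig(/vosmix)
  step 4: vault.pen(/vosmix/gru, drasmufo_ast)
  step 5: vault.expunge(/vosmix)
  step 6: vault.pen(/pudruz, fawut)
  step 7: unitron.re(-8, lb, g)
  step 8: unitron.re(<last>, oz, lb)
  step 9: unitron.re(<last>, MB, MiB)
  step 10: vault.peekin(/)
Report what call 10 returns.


$ vault.dig p→/bi
[out] ok
$ vault.dig p→/stocra
[out] ok
$ vault.dig p→/vosmix
[out] ok
$ vault.pen p→/vosmix/gru c→drasmufo_ast
[out] created
$ vault.expunge p→/vosmix
[out] ToolError: not empty
$ vault.pen p→/pudruz c→fawut
[out] created
$ unitron.re v→-8 u_from→lb u_to→g
[out] -45359237/12500
$ unitron.re v→<last> u_from→oz u_to→lb
[out] -45359237/200000
$ unitron.re v→<last> u_from→MB u_to→MiB
[out] -226796185/1048576
$ vault.peekin p→/
[out] [bi/, pudruz, stocra/, vosmix/]

Answer: [bi/, pudruz, stocra/, vosmix/]


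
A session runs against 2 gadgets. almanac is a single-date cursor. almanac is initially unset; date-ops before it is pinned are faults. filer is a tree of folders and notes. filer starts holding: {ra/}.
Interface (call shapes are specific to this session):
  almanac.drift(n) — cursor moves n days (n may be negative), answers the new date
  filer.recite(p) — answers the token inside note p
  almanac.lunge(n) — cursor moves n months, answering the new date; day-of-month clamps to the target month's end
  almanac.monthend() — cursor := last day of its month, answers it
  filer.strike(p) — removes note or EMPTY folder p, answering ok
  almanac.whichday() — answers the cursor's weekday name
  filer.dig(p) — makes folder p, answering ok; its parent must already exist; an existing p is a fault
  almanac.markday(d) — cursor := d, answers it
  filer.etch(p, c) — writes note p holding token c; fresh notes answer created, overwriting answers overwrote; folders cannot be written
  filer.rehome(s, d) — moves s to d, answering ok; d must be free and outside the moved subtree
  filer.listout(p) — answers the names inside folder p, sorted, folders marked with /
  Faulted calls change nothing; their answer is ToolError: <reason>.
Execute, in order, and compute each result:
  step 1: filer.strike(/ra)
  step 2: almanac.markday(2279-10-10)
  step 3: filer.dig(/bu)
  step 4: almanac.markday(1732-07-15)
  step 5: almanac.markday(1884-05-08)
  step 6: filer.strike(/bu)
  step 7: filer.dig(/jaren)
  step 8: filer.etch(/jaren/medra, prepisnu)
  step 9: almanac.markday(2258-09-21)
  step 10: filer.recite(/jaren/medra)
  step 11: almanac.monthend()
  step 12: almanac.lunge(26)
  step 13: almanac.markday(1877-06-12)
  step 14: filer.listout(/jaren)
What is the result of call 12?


Answer: 2260-11-30

Derivation:
Act: filer.strike[p: /ra]
Obs: ok
Act: almanac.markday[d: 2279-10-10]
Obs: 2279-10-10
Act: filer.dig[p: /bu]
Obs: ok
Act: almanac.markday[d: 1732-07-15]
Obs: 1732-07-15
Act: almanac.markday[d: 1884-05-08]
Obs: 1884-05-08
Act: filer.strike[p: /bu]
Obs: ok
Act: filer.dig[p: /jaren]
Obs: ok
Act: filer.etch[p: /jaren/medra; c: prepisnu]
Obs: created
Act: almanac.markday[d: 2258-09-21]
Obs: 2258-09-21
Act: filer.recite[p: /jaren/medra]
Obs: prepisnu
Act: almanac.monthend[]
Obs: 2258-09-30
Act: almanac.lunge[n: 26]
Obs: 2260-11-30
Act: almanac.markday[d: 1877-06-12]
Obs: 1877-06-12
Act: filer.listout[p: /jaren]
Obs: [medra]


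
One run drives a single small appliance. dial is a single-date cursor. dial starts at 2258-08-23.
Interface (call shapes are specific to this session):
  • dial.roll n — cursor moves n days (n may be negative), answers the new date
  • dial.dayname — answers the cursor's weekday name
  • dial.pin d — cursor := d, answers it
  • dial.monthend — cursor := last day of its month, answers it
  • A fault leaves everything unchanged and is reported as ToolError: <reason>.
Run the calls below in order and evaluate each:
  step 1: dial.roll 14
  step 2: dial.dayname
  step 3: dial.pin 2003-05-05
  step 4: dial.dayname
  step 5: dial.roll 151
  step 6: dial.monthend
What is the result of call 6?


Next I call dial.roll(n: 14), and get 2258-09-06.
Now I run dial.dayname, yielding Monday.
Invoking dial.pin(d: 2003-05-05), giving 2003-05-05.
Using dial.dayname, which returns Monday.
Then dial.roll(n: 151), giving 2003-10-03.
I run dial.monthend(), which returns 2003-10-31.

Answer: 2003-10-31


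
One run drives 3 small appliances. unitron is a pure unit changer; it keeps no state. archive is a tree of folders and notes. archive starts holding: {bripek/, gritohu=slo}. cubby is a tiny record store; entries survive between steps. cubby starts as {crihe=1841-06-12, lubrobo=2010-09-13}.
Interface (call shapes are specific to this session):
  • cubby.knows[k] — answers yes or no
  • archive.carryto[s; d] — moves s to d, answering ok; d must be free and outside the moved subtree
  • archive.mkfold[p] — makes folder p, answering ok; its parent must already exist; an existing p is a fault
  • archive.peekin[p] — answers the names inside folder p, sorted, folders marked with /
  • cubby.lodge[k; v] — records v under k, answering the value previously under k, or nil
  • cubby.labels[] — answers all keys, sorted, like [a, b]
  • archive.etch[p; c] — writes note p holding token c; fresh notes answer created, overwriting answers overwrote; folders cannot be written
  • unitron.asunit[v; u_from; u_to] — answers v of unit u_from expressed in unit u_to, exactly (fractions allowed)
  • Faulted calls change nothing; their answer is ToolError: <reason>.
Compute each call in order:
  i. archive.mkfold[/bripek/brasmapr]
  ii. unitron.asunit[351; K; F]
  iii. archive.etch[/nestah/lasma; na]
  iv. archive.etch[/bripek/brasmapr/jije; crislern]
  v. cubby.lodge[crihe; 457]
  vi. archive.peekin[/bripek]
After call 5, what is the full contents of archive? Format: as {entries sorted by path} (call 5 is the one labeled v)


I call archive.mkfold with /bripek/brasmapr, — result: ok.
I invoke unitron.asunit with 351, K, F, which returns 17213/100.
I try archive.etch with /nestah/lasma, na, giving ToolError: no parent.
Using archive.etch with /bripek/brasmapr/jije, crislern, and get created.
I call cubby.lodge with crihe, 457, and see 1841-06-12.
Calling archive.peekin with /bripek, → [brasmapr/].

Answer: {bripek/, bripek/brasmapr/, bripek/brasmapr/jije=crislern, gritohu=slo}


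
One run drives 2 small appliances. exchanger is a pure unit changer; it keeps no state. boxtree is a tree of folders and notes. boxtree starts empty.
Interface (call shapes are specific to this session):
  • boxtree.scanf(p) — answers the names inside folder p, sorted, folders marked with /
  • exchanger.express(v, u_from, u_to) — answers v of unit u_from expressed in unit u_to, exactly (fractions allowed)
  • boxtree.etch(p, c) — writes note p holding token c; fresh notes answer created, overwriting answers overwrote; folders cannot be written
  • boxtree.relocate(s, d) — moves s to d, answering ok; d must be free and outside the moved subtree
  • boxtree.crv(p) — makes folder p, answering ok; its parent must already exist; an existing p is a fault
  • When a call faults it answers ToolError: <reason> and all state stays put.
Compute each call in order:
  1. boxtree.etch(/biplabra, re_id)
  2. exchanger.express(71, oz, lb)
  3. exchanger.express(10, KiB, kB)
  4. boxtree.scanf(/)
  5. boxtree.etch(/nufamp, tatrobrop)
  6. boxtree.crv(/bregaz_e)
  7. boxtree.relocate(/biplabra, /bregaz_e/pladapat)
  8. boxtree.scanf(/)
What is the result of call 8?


# boxtree.etch(p→/biplabra, c→re_id) : created
# exchanger.express(v→71, u_from→oz, u_to→lb) : 71/16
# exchanger.express(v→10, u_from→KiB, u_to→kB) : 256/25
# boxtree.scanf(p→/) : [biplabra]
# boxtree.etch(p→/nufamp, c→tatrobrop) : created
# boxtree.crv(p→/bregaz_e) : ok
# boxtree.relocate(s→/biplabra, d→/bregaz_e/pladapat) : ok
# boxtree.scanf(p→/) : [bregaz_e/, nufamp]

Answer: [bregaz_e/, nufamp]


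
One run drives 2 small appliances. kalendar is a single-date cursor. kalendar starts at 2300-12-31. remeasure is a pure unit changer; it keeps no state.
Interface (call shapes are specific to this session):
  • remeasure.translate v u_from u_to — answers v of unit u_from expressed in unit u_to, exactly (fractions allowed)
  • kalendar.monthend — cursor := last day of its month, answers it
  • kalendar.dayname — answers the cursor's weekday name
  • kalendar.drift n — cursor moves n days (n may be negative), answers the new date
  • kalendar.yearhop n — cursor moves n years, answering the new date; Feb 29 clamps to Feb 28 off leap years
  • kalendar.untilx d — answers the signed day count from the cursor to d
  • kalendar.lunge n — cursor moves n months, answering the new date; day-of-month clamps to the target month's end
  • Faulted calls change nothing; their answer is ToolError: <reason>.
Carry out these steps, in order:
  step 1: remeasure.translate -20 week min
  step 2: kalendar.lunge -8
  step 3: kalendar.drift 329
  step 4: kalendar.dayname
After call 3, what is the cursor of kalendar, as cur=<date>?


> translate v=-20 u_from=week u_to=min
= -201600
> lunge n=-8
= 2300-04-30
> drift n=329
= 2301-03-25
> dayname
= Monday

Answer: cur=2301-03-25


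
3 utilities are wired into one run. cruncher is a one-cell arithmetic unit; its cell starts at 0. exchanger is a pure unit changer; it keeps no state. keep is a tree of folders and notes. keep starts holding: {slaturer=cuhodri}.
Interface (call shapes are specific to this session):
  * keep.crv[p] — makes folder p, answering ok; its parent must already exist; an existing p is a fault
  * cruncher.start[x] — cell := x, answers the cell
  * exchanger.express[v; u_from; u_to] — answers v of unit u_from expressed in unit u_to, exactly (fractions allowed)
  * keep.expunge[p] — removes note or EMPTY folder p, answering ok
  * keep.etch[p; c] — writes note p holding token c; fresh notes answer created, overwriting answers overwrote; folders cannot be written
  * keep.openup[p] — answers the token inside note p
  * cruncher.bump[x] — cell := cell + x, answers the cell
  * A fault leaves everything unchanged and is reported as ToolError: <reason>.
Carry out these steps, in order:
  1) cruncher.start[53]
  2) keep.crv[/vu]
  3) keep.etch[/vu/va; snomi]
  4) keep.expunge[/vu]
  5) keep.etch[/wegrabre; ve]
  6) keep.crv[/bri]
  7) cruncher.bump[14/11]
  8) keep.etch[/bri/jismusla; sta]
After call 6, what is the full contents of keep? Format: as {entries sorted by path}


Answer: {bri/, slaturer=cuhodri, vu/, vu/va=snomi, wegrabre=ve}

Derivation:
// start(x=53) == 53
// crv(p=/vu) == ok
// etch(p=/vu/va, c=snomi) == created
// expunge(p=/vu) == ToolError: not empty
// etch(p=/wegrabre, c=ve) == created
// crv(p=/bri) == ok
// bump(x=14/11) == 597/11
// etch(p=/bri/jismusla, c=sta) == created


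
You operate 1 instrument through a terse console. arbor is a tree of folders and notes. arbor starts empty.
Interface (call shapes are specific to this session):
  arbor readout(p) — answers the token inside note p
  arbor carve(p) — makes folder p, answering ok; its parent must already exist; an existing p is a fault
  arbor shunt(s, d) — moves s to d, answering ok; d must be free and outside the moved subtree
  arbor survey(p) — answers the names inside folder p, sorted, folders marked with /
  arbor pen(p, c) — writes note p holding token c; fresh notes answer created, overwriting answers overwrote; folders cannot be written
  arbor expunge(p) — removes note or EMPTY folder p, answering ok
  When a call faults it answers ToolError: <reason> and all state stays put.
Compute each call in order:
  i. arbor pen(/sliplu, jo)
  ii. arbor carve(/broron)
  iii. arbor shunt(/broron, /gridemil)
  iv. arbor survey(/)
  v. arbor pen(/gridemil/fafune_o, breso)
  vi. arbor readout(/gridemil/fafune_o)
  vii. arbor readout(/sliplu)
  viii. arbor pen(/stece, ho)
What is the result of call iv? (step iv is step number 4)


Now I run arbor pen passing p='/sliplu', c='jo', and see created.
Then arbor carve passing p='/broron': ok.
I invoke arbor shunt passing s='/broron', d='/gridemil', — result: ok.
Then arbor survey passing p='/', — result: [gridemil/, sliplu].
Then arbor pen passing p='/gridemil/fafune_o', c='breso', and observe created.
Now I run arbor readout passing p='/gridemil/fafune_o', → breso.
I use arbor readout passing p='/sliplu', and see jo.
Now I run arbor pen passing p='/stece', c='ho': created.

Answer: [gridemil/, sliplu]


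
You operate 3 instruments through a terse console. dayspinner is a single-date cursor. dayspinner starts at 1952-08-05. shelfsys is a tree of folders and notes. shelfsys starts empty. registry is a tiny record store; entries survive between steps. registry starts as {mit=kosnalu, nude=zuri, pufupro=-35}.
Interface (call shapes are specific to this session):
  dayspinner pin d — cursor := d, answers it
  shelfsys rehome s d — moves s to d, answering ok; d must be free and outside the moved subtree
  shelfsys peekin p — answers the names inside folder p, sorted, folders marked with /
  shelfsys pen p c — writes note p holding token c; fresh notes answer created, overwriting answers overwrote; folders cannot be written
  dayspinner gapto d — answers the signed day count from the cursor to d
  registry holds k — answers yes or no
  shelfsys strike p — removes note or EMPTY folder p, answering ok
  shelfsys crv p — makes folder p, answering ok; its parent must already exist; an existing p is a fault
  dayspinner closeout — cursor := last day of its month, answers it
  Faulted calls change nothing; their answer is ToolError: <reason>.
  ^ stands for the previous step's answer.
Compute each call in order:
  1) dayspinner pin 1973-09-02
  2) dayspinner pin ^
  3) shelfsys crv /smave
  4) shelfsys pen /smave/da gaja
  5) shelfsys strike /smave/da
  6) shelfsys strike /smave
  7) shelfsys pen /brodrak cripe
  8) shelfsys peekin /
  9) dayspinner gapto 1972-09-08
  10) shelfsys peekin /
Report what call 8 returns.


-> dayspinner pin(d='1973-09-02')
<- 1973-09-02
-> dayspinner pin(d='^')
<- 1973-09-02
-> shelfsys crv(p='/smave')
<- ok
-> shelfsys pen(p='/smave/da', c='gaja')
<- created
-> shelfsys strike(p='/smave/da')
<- ok
-> shelfsys strike(p='/smave')
<- ok
-> shelfsys pen(p='/brodrak', c='cripe')
<- created
-> shelfsys peekin(p='/')
<- [brodrak]
-> dayspinner gapto(d='1972-09-08')
<- -359
-> shelfsys peekin(p='/')
<- [brodrak]

Answer: [brodrak]


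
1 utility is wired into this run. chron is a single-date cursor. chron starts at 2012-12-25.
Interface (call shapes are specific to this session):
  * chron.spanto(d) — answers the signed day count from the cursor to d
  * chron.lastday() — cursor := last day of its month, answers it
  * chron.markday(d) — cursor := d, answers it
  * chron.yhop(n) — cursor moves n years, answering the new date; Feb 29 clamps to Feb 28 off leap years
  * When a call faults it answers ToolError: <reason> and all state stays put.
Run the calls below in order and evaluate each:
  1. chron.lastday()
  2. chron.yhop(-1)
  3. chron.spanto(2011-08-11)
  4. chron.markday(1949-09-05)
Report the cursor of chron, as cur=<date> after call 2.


Answer: cur=2011-12-31

Derivation:
! 1. chron.lastday() ~> 2012-12-31
! 2. chron.yhop(n=-1) ~> 2011-12-31
! 3. chron.spanto(d=2011-08-11) ~> -142
! 4. chron.markday(d=1949-09-05) ~> 1949-09-05


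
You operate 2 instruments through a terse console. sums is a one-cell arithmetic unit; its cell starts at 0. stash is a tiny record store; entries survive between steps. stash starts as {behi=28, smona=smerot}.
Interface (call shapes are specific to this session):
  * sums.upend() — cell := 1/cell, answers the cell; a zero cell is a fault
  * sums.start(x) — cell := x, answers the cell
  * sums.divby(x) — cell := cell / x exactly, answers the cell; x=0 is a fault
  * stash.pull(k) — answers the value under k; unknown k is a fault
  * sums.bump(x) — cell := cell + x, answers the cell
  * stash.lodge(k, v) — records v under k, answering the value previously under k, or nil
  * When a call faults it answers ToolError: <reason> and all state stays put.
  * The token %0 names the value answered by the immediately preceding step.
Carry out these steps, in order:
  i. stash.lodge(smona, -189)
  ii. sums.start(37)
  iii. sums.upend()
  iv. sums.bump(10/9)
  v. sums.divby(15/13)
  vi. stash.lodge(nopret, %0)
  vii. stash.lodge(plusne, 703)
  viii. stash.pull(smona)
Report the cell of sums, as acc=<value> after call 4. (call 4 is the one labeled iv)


Invoking stash.lodge passing k→smona, v→-189, giving smerot.
Invoking sums.start passing x→37: 37.
Calling sums.upend(), giving 1/37.
I run sums.bump passing x→10/9, giving 379/333.
Next I call sums.divby passing x→15/13, → 4927/4995.
Then stash.lodge passing k→nopret, v→%0, and get nil.
I call stash.lodge passing k→plusne, v→703, giving nil.
Next I call stash.pull passing k→smona, → -189.

Answer: acc=379/333


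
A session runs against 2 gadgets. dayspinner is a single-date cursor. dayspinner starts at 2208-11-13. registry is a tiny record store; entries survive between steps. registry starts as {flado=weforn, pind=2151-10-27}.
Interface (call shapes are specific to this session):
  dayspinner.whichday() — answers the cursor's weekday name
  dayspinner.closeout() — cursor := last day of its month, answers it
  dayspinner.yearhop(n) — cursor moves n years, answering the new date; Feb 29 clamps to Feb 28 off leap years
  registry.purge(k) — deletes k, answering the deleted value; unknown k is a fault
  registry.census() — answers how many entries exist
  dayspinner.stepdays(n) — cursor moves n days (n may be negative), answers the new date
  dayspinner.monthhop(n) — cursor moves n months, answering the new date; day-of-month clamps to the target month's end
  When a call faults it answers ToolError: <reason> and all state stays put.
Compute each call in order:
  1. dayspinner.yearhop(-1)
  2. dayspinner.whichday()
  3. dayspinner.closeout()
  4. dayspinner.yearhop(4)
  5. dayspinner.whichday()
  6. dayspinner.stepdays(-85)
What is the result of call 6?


Step: yearhop[n='-1']
Result: 2207-11-13
Step: whichday[]
Result: Friday
Step: closeout[]
Result: 2207-11-30
Step: yearhop[n='4']
Result: 2211-11-30
Step: whichday[]
Result: Saturday
Step: stepdays[n='-85']
Result: 2211-09-06

Answer: 2211-09-06


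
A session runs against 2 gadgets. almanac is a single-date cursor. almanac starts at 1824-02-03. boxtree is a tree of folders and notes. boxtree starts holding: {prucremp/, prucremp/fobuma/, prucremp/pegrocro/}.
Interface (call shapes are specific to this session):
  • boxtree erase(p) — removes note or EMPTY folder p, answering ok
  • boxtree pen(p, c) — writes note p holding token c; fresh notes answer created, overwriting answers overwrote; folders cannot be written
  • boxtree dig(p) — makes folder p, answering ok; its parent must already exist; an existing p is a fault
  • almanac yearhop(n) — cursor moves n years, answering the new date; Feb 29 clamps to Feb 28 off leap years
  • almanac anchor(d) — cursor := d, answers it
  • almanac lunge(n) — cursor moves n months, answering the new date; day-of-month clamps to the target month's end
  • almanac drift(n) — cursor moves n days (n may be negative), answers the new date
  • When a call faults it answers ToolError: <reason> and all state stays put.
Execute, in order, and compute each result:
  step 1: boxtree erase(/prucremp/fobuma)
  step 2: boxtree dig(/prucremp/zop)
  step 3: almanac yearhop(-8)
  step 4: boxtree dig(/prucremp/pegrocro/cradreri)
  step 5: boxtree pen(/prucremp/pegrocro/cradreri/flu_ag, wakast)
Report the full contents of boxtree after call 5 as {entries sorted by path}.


Answer: {prucremp/, prucremp/pegrocro/, prucremp/pegrocro/cradreri/, prucremp/pegrocro/cradreri/flu_ag=wakast, prucremp/zop/}

Derivation:
~$ boxtree erase p='/prucremp/fobuma'
  ok
~$ boxtree dig p='/prucremp/zop'
  ok
~$ almanac yearhop n='-8'
  1816-02-03
~$ boxtree dig p='/prucremp/pegrocro/cradreri'
  ok
~$ boxtree pen p='/prucremp/pegrocro/cradreri/flu_ag' c='wakast'
  created


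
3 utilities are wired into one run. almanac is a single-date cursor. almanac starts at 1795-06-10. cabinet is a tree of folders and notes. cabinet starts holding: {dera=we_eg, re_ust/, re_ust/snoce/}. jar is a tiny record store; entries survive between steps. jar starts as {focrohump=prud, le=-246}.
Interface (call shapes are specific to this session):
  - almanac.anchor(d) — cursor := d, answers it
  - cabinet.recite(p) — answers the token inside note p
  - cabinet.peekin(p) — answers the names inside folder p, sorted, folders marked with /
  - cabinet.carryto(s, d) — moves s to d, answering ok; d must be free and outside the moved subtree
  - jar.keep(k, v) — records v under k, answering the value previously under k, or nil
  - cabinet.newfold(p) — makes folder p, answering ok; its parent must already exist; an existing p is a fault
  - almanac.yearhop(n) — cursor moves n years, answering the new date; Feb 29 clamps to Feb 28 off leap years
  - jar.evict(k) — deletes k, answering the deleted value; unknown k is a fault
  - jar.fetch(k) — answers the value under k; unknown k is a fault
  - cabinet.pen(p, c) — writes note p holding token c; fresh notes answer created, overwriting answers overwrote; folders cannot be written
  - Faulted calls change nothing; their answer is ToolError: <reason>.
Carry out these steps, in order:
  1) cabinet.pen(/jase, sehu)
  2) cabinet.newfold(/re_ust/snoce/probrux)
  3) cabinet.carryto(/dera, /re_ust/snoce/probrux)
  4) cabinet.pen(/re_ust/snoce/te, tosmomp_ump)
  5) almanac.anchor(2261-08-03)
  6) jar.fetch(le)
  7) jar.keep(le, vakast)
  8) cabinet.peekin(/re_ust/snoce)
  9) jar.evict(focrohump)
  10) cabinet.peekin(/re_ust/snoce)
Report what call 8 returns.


Answer: [probrux/, te]

Derivation:
Act: pen[/jase; sehu]
Obs: created
Act: newfold[/re_ust/snoce/probrux]
Obs: ok
Act: carryto[/dera; /re_ust/snoce/probrux]
Obs: ToolError: exists
Act: pen[/re_ust/snoce/te; tosmomp_ump]
Obs: created
Act: anchor[2261-08-03]
Obs: 2261-08-03
Act: fetch[le]
Obs: -246
Act: keep[le; vakast]
Obs: -246
Act: peekin[/re_ust/snoce]
Obs: [probrux/, te]
Act: evict[focrohump]
Obs: prud
Act: peekin[/re_ust/snoce]
Obs: [probrux/, te]


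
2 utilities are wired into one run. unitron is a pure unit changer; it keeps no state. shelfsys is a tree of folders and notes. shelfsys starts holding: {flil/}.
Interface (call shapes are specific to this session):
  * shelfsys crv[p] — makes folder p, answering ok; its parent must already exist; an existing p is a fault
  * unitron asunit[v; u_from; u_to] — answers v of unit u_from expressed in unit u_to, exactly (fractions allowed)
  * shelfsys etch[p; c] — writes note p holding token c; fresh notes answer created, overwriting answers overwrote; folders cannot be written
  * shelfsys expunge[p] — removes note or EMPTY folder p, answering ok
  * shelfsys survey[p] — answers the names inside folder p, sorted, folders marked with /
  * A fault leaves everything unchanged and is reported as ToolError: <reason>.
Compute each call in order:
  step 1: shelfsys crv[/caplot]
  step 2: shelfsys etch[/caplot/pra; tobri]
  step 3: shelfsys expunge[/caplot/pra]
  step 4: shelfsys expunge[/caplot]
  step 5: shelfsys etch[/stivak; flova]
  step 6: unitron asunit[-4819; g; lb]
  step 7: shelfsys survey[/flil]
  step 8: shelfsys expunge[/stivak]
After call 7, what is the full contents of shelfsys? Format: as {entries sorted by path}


// 1. shelfsys crv(/caplot) ~> ok
// 2. shelfsys etch(/caplot/pra, tobri) ~> created
// 3. shelfsys expunge(/caplot/pra) ~> ok
// 4. shelfsys expunge(/caplot) ~> ok
// 5. shelfsys etch(/stivak, flova) ~> created
// 6. unitron asunit(-4819, g, lb) ~> -481900000/45359237
// 7. shelfsys survey(/flil) ~> []
// 8. shelfsys expunge(/stivak) ~> ok

Answer: {flil/, stivak=flova}


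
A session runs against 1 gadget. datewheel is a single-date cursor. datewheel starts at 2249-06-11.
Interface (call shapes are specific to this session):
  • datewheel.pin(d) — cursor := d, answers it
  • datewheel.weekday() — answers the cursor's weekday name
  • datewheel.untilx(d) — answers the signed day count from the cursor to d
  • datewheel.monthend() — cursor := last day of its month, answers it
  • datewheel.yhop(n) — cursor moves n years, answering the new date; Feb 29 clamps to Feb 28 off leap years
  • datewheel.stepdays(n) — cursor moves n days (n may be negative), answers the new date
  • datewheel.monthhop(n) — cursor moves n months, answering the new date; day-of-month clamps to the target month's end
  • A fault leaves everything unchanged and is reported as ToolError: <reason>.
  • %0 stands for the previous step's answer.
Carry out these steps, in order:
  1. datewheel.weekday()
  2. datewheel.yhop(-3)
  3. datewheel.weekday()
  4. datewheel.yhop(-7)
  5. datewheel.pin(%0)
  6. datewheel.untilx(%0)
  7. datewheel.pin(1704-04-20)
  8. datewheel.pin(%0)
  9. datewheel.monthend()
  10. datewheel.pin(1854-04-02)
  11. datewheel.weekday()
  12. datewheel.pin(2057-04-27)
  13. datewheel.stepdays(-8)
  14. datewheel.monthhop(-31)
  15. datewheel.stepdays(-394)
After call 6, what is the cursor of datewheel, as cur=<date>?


Answer: cur=2239-06-11

Derivation:
CALL weekday[]
RET  Monday
CALL yhop[n='-3']
RET  2246-06-11
CALL weekday[]
RET  Thursday
CALL yhop[n='-7']
RET  2239-06-11
CALL pin[d='%0']
RET  2239-06-11
CALL untilx[d='%0']
RET  0
CALL pin[d='1704-04-20']
RET  1704-04-20
CALL pin[d='%0']
RET  1704-04-20
CALL monthend[]
RET  1704-04-30
CALL pin[d='1854-04-02']
RET  1854-04-02
CALL weekday[]
RET  Sunday
CALL pin[d='2057-04-27']
RET  2057-04-27
CALL stepdays[n='-8']
RET  2057-04-19
CALL monthhop[n='-31']
RET  2054-09-19
CALL stepdays[n='-394']
RET  2053-08-21


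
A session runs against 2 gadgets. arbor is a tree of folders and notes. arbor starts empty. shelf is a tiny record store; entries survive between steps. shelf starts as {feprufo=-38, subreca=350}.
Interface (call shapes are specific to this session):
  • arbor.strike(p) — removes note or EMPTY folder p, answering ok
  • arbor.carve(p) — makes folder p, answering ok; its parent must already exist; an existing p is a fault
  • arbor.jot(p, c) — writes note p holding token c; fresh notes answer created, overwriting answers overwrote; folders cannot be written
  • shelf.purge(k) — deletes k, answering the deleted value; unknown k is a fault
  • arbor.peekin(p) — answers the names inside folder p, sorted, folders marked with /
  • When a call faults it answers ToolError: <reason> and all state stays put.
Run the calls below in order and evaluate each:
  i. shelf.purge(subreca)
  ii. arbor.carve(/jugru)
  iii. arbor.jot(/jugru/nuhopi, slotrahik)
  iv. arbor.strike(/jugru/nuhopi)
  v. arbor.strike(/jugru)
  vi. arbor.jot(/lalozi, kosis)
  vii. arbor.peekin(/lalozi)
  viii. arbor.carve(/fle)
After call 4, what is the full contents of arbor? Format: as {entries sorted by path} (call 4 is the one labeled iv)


Answer: {jugru/}

Derivation:
Do: shelf.purge[k→subreca]
See: 350
Do: arbor.carve[p→/jugru]
See: ok
Do: arbor.jot[p→/jugru/nuhopi; c→slotrahik]
See: created
Do: arbor.strike[p→/jugru/nuhopi]
See: ok
Do: arbor.strike[p→/jugru]
See: ok
Do: arbor.jot[p→/lalozi; c→kosis]
See: created
Do: arbor.peekin[p→/lalozi]
See: ToolError: not a directory
Do: arbor.carve[p→/fle]
See: ok


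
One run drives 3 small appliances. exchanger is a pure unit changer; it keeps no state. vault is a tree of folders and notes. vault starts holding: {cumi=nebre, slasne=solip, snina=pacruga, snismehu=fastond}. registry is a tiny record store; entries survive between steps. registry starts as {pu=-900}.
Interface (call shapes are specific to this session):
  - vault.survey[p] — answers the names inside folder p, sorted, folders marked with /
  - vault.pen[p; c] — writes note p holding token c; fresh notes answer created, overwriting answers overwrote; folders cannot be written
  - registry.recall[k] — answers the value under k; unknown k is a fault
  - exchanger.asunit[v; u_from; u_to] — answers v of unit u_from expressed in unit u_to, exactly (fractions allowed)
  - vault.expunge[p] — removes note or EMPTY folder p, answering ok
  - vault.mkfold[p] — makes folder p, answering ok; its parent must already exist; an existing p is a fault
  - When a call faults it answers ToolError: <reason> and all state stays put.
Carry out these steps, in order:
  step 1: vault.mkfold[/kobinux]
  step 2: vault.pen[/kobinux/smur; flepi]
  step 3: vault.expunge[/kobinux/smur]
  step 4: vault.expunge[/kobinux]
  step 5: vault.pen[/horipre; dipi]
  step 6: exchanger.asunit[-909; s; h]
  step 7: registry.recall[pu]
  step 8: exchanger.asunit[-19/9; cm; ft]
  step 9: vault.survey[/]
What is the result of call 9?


Step: mkfold[p: /kobinux]
Result: ok
Step: pen[p: /kobinux/smur; c: flepi]
Result: created
Step: expunge[p: /kobinux/smur]
Result: ok
Step: expunge[p: /kobinux]
Result: ok
Step: pen[p: /horipre; c: dipi]
Result: created
Step: asunit[v: -909; u_from: s; u_to: h]
Result: -101/400
Step: recall[k: pu]
Result: -900
Step: asunit[v: -19/9; u_from: cm; u_to: ft]
Result: -475/6858
Step: survey[p: /]
Result: [cumi, horipre, slasne, snina, snismehu]

Answer: [cumi, horipre, slasne, snina, snismehu]
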